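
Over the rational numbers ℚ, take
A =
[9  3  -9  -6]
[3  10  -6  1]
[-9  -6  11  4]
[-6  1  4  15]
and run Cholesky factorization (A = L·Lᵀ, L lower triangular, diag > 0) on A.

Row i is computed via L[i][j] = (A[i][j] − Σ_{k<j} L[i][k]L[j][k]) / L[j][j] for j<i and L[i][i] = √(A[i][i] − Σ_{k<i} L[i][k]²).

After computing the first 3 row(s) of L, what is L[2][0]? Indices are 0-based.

Step 1: L[0][0] = √(9) = 3.
  L[1][0] = (3) / L[0][0] = 1.
Step 2: L[1][1] = √(9) = 3.
  L[2][0] = (-9) / L[0][0] = -3.
  L[2][1] = (-3) / L[1][1] = -1.
Step 3: L[2][2] = √(1) = 1.

L[2][0] = -3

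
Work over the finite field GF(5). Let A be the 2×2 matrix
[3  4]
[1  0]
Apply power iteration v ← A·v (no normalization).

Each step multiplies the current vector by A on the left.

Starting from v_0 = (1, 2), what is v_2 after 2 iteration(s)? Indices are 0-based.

v_2 = (2, 1)

v_0 = (1, 2).
v_1 = A·v_0 = (1, 1).
v_2 = A·v_1 = (2, 1).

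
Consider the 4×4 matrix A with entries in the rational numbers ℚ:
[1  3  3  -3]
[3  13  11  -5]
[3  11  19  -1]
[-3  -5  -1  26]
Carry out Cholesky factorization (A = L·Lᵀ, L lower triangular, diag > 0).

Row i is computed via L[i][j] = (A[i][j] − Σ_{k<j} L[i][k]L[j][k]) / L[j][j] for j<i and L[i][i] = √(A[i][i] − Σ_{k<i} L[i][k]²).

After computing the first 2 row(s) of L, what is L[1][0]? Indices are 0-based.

Step 1: L[0][0] = √(1) = 1.
  L[1][0] = (3) / L[0][0] = 3.
Step 2: L[1][1] = √(4) = 2.

L[1][0] = 3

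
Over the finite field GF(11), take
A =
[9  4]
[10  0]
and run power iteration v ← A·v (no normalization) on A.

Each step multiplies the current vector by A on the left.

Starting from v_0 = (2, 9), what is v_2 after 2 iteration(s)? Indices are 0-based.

v_0 = (2, 9).
v_1 = A·v_0 = (10, 9).
v_2 = A·v_1 = (5, 1).

v_2 = (5, 1)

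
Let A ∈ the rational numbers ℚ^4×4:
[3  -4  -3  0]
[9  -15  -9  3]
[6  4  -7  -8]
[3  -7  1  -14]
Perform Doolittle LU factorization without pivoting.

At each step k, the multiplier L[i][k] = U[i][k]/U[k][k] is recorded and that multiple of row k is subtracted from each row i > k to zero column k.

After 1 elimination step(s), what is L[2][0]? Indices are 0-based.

L[2][0] = 2

Step 1: pivot at (0,0) is 3.
  row1 ← row1 − (3)·row0  ⇒  L[1][0]=3, U row1=(0, -3, 0, 3)
  row2 ← row2 − (2)·row0  ⇒  L[2][0]=2, U row2=(0, 12, -1, -8)
  row3 ← row3 − (1)·row0  ⇒  L[3][0]=1, U row3=(0, -3, 4, -14)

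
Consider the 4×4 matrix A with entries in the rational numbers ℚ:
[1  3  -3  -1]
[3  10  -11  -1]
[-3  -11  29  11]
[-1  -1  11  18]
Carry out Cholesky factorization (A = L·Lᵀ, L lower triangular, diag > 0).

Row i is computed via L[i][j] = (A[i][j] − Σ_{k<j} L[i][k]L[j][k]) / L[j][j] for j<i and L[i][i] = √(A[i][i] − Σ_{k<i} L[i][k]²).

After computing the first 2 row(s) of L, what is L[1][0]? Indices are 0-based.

Step 1: L[0][0] = √(1) = 1.
  L[1][0] = (3) / L[0][0] = 3.
Step 2: L[1][1] = √(1) = 1.

L[1][0] = 3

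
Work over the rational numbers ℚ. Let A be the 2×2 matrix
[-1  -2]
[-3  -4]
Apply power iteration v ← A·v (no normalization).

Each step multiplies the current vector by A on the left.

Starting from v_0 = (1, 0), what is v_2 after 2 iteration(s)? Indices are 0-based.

v_0 = (1, 0).
v_1 = A·v_0 = (-1, -3).
v_2 = A·v_1 = (7, 15).

v_2 = (7, 15)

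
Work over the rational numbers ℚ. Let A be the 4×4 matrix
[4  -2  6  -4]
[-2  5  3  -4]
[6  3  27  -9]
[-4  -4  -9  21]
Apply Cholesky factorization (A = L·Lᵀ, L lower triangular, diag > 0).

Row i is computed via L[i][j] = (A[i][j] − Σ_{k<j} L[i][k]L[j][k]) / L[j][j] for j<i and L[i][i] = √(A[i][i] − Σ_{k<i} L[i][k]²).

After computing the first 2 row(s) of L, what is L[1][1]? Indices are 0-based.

Step 1: L[0][0] = √(4) = 2.
  L[1][0] = (-2) / L[0][0] = -1.
Step 2: L[1][1] = √(4) = 2.

L[1][1] = 2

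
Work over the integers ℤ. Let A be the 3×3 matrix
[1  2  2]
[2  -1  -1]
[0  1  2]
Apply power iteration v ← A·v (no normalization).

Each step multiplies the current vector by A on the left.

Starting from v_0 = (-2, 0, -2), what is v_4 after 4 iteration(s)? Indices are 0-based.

v_0 = (-2, 0, -2).
v_1 = A·v_0 = (-6, -2, -4).
v_2 = A·v_1 = (-18, -6, -10).
v_3 = A·v_2 = (-50, -20, -26).
v_4 = A·v_3 = (-142, -54, -72).

v_4 = (-142, -54, -72)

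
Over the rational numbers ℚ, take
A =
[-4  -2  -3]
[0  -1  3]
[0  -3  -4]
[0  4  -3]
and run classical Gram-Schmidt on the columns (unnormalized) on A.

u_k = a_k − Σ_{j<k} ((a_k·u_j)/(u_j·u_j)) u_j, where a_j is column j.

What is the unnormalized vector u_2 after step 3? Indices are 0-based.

Step 1: u_0 = a_0 = (-4, 0, 0, 0).
Step 2: u_1 = a_1 − (1/2)·u_0 = (0, -1, -3, 4).
Step 3: u_2 = a_2 − (3/4)·u_0 − (-3/26)·u_1 = (0, 75/26, -113/26, -33/13).

u_2 = (0, 75/26, -113/26, -33/13)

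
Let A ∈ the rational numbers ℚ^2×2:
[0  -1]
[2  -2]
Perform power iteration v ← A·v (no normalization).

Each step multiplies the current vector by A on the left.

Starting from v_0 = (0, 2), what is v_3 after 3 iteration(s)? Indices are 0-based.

v_0 = (0, 2).
v_1 = A·v_0 = (-2, -4).
v_2 = A·v_1 = (4, 4).
v_3 = A·v_2 = (-4, 0).

v_3 = (-4, 0)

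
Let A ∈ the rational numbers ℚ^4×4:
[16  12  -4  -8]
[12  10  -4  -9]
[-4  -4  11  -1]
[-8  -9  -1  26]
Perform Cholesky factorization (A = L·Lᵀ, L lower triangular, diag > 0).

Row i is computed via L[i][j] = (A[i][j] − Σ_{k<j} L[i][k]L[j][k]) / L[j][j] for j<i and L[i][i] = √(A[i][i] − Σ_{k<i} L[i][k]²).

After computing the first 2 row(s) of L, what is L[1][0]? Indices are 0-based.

Step 1: L[0][0] = √(16) = 4.
  L[1][0] = (12) / L[0][0] = 3.
Step 2: L[1][1] = √(1) = 1.

L[1][0] = 3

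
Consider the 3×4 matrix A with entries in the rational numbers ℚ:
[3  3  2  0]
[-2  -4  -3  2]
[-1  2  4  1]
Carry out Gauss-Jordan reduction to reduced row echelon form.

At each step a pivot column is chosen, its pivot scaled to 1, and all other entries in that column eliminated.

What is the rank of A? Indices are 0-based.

rank = 3

pivot(0,0)=3: scale R0 → (1, 1, 2/3, 0)
  clear (1,0): R1 −= (-2)R0 → (0, -2, -5/3, 2)
  clear (2,0): R2 −= (-1)R0 → (0, 3, 14/3, 1)
pivot(1,1)=-2: scale R1 → (0, 1, 5/6, -1)
  clear (0,1): R0 −= (1)R1 → (1, 0, -1/6, 1)
  clear (2,1): R2 −= (3)R1 → (0, 0, 13/6, 4)
pivot(2,2)=13/6: scale R2 → (0, 0, 1, 24/13)
  clear (0,2): R0 −= (-1/6)R2 → (1, 0, 0, 17/13)
  clear (1,2): R1 −= (5/6)R2 → (0, 1, 0, -33/13)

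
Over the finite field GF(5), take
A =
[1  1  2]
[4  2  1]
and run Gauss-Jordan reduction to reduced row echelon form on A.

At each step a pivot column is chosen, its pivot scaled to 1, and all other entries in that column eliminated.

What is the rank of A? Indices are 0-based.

rank = 2

step 1: normalize row 0 (÷1) = (1, 1, 2)
  row 1: subtract 4×row0 = (0, 3, 3)
step 2: normalize row 1 (÷3) = (0, 1, 1)
  row 0: subtract 1×row1 = (1, 0, 1)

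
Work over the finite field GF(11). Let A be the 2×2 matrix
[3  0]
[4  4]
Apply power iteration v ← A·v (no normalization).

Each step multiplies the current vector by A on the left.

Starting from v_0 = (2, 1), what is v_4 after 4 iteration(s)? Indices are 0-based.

v_0 = (2, 1).
v_1 = A·v_0 = (6, 1).
v_2 = A·v_1 = (7, 6).
v_3 = A·v_2 = (10, 8).
v_4 = A·v_3 = (8, 6).

v_4 = (8, 6)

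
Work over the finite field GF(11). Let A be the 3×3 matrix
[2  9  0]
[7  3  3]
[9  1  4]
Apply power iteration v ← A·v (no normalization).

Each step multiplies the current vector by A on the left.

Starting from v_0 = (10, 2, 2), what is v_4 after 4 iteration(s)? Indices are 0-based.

v_0 = (10, 2, 2).
v_1 = A·v_0 = (5, 5, 1).
v_2 = A·v_1 = (0, 9, 10).
v_3 = A·v_2 = (4, 2, 5).
v_4 = A·v_3 = (4, 5, 3).

v_4 = (4, 5, 3)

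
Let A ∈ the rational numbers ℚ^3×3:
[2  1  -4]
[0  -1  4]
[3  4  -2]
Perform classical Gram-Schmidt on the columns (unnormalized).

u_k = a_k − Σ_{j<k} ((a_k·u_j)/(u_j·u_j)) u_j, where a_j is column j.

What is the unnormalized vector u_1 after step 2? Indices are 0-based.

Step 1: u_0 = a_0 = (2, 0, 3).
Step 2: u_1 = a_1 − (14/13)·u_0 = (-15/13, -1, 10/13).

u_1 = (-15/13, -1, 10/13)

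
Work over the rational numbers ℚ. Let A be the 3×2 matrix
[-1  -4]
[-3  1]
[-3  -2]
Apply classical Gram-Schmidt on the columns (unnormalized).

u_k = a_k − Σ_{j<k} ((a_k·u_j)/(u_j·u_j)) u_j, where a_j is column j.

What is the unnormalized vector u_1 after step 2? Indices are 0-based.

u_1 = (-69/19, 40/19, -17/19)

Step 1: u_0 = a_0 = (-1, -3, -3).
Step 2: u_1 = a_1 − (7/19)·u_0 = (-69/19, 40/19, -17/19).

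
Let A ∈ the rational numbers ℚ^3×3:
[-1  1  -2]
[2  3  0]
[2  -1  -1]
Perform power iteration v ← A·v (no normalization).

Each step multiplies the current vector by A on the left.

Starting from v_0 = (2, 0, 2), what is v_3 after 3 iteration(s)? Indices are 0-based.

v_0 = (2, 0, 2).
v_1 = A·v_0 = (-6, 4, 2).
v_2 = A·v_1 = (6, 0, -18).
v_3 = A·v_2 = (30, 12, 30).

v_3 = (30, 12, 30)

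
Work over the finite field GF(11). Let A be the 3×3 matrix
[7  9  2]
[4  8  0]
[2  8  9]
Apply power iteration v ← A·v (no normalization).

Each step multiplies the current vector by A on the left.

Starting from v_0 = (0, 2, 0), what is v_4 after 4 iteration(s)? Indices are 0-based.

v_4 = (10, 5, 1)

v_0 = (0, 2, 0).
v_1 = A·v_0 = (7, 5, 5).
v_2 = A·v_1 = (5, 2, 0).
v_3 = A·v_2 = (9, 3, 4).
v_4 = A·v_3 = (10, 5, 1).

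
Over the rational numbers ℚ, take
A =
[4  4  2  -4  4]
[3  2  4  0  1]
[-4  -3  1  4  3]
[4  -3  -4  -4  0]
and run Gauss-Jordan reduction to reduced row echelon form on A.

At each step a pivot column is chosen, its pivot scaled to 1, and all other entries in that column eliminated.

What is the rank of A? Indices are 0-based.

step 1: normalize row 0 (÷4) = (1, 1, 1/2, -1, 1)
  row 1: subtract 3×row0 = (0, -1, 5/2, 3, -2)
  row 2: subtract -4×row0 = (0, 1, 3, 0, 7)
  row 3: subtract 4×row0 = (0, -7, -6, 0, -4)
step 2: normalize row 1 (÷-1) = (0, 1, -5/2, -3, 2)
  row 0: subtract 1×row1 = (1, 0, 3, 2, -1)
  row 2: subtract 1×row1 = (0, 0, 11/2, 3, 5)
  row 3: subtract -7×row1 = (0, 0, -47/2, -21, 10)
step 3: normalize row 2 (÷11/2) = (0, 0, 1, 6/11, 10/11)
  row 0: subtract 3×row2 = (1, 0, 0, 4/11, -41/11)
  row 1: subtract -5/2×row2 = (0, 1, 0, -18/11, 47/11)
  row 3: subtract -47/2×row2 = (0, 0, 0, -90/11, 345/11)
step 4: normalize row 3 (÷-90/11) = (0, 0, 0, 1, -23/6)
  row 0: subtract 4/11×row3 = (1, 0, 0, 0, -7/3)
  row 1: subtract -18/11×row3 = (0, 1, 0, 0, -2)
  row 2: subtract 6/11×row3 = (0, 0, 1, 0, 3)

rank = 4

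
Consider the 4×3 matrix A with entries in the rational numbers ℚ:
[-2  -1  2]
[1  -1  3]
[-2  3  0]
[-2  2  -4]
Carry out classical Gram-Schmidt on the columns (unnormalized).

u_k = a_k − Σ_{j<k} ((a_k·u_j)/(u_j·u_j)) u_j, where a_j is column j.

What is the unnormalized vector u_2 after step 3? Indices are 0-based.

Step 1: u_0 = a_0 = (-2, 1, -2, -2).
Step 2: u_1 = a_1 − (-9/13)·u_0 = (-31/13, -4/13, 21/13, 8/13).
Step 3: u_2 = a_2 − (7/13)·u_0 − (-53/57)·u_1 = (49/57, 124/57, 49/19, -134/57).

u_2 = (49/57, 124/57, 49/19, -134/57)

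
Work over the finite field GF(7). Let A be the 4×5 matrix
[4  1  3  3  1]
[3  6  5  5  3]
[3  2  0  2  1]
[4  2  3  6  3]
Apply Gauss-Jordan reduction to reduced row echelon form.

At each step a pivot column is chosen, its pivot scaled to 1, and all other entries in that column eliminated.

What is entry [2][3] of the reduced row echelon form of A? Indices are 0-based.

M[2][3] = 1

step 1: normalize row 0 (÷4) = (1, 2, 6, 6, 2)
  row 1: subtract 3×row0 = (0, 0, 1, 1, 4)
  row 2: subtract 3×row0 = (0, 3, 3, 5, 2)
  row 3: subtract 4×row0 = (0, 1, 0, 3, 2)
step 2: exchange rows 1,2
step 2: normalize row 1 (÷3) = (0, 1, 1, 4, 3)
  row 0: subtract 2×row1 = (1, 0, 4, 5, 3)
  row 3: subtract 1×row1 = (0, 0, 6, 6, 6)
step 3: normalize row 2 (÷1) = (0, 0, 1, 1, 4)
  row 0: subtract 4×row2 = (1, 0, 0, 1, 1)
  row 1: subtract 1×row2 = (0, 1, 0, 3, 6)
  row 3: subtract 6×row2 = (0, 0, 0, 0, 3)
skip col 3 (zero from row 3)
step 4: normalize row 3 (÷3) = (0, 0, 0, 0, 1)
  row 0: subtract 1×row3 = (1, 0, 0, 1, 0)
  row 1: subtract 6×row3 = (0, 1, 0, 3, 0)
  row 2: subtract 4×row3 = (0, 0, 1, 1, 0)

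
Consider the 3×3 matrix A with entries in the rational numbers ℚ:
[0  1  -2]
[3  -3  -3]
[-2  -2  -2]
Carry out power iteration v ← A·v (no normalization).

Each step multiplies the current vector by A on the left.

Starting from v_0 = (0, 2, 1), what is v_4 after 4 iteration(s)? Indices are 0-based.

v_0 = (0, 2, 1).
v_1 = A·v_0 = (0, -9, -6).
v_2 = A·v_1 = (3, 45, 30).
v_3 = A·v_2 = (-15, -216, -156).
v_4 = A·v_3 = (96, 1071, 774).

v_4 = (96, 1071, 774)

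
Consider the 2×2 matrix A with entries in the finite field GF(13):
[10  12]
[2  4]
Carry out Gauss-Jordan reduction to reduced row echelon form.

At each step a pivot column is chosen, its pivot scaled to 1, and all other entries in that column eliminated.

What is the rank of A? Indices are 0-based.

pivot(0,0)=10: scale R0 → (1, 9)
  clear (1,0): R1 −= (2)R0 → (0, 12)
pivot(1,1)=12: scale R1 → (0, 1)
  clear (0,1): R0 −= (9)R1 → (1, 0)

rank = 2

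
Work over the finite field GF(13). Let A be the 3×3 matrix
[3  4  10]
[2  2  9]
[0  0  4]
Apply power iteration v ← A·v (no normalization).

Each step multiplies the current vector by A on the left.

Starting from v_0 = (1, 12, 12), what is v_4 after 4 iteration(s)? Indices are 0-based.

v_0 = (1, 12, 12).
v_1 = A·v_0 = (2, 4, 9).
v_2 = A·v_1 = (8, 2, 10).
v_3 = A·v_2 = (2, 6, 1).
v_4 = A·v_3 = (1, 12, 4).

v_4 = (1, 12, 4)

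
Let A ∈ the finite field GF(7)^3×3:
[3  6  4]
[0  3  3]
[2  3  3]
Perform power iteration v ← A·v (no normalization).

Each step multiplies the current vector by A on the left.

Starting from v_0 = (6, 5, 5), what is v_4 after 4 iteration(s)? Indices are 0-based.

v_4 = (5, 5, 3)

v_0 = (6, 5, 5).
v_1 = A·v_0 = (5, 2, 0).
v_2 = A·v_1 = (6, 6, 2).
v_3 = A·v_2 = (6, 3, 1).
v_4 = A·v_3 = (5, 5, 3).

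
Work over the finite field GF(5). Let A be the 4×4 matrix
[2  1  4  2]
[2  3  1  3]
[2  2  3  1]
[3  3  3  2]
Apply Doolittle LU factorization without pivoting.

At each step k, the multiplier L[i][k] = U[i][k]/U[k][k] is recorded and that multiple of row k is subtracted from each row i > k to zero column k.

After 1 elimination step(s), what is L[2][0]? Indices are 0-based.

L[2][0] = 1

[col 0] pivot 2
  R1 -= 1*R0 → (0, 2, 2, 1)  (L[1][0] := 1)
  R2 -= 1*R0 → (0, 1, 4, 4)  (L[2][0] := 1)
  R3 -= 4*R0 → (0, 4, 2, 4)  (L[3][0] := 4)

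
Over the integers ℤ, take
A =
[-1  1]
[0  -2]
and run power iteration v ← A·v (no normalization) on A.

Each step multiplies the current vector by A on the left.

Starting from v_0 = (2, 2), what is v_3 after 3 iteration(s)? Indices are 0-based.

v_3 = (12, -16)

v_0 = (2, 2).
v_1 = A·v_0 = (0, -4).
v_2 = A·v_1 = (-4, 8).
v_3 = A·v_2 = (12, -16).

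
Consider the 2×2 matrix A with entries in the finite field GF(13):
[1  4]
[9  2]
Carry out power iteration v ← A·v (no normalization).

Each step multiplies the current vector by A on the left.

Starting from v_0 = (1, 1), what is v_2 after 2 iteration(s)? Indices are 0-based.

v_2 = (10, 2)

v_0 = (1, 1).
v_1 = A·v_0 = (5, 11).
v_2 = A·v_1 = (10, 2).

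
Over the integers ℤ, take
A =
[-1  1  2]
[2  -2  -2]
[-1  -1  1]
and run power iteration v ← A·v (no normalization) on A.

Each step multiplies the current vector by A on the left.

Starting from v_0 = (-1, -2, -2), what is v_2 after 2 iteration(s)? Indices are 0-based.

v_0 = (-1, -2, -2).
v_1 = A·v_0 = (-5, 6, 1).
v_2 = A·v_1 = (13, -24, 0).

v_2 = (13, -24, 0)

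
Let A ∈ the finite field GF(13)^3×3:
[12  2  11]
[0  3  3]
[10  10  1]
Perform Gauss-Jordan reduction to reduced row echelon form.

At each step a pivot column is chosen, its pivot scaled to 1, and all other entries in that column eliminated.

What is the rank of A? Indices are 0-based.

[1] R0 /= 12  ⇒  (1, 11, 2)
     R2 -= 10·R0  ⇒  (0, 4, 7)
[2] R1 /= 3  ⇒  (0, 1, 1)
     R0 -= 11·R1  ⇒  (1, 0, 4)
     R2 -= 4·R1  ⇒  (0, 0, 3)
[3] R2 /= 3  ⇒  (0, 0, 1)
     R0 -= 4·R2  ⇒  (1, 0, 0)
     R1 -= 1·R2  ⇒  (0, 1, 0)

rank = 3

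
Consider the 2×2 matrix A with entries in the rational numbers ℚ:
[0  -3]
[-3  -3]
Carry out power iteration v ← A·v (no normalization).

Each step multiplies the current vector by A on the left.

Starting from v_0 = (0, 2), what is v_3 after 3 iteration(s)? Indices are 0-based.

v_0 = (0, 2).
v_1 = A·v_0 = (-6, -6).
v_2 = A·v_1 = (18, 36).
v_3 = A·v_2 = (-108, -162).

v_3 = (-108, -162)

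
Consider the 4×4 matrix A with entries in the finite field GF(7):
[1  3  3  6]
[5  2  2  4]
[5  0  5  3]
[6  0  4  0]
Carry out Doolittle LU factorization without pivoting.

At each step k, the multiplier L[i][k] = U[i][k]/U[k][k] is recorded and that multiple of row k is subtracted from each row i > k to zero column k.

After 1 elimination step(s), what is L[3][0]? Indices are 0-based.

L[3][0] = 6

k=0: U[0][0]=1
  eliminate (1,0): mult=5, new row 1: (0, 1, 1, 2); set L[1][0]=5
  eliminate (2,0): mult=5, new row 2: (0, 6, 4, 1); set L[2][0]=5
  eliminate (3,0): mult=6, new row 3: (0, 3, 0, 6); set L[3][0]=6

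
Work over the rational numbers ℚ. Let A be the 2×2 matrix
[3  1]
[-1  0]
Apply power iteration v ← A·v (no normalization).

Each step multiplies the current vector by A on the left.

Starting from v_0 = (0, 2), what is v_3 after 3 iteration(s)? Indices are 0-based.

v_3 = (16, -6)

v_0 = (0, 2).
v_1 = A·v_0 = (2, 0).
v_2 = A·v_1 = (6, -2).
v_3 = A·v_2 = (16, -6).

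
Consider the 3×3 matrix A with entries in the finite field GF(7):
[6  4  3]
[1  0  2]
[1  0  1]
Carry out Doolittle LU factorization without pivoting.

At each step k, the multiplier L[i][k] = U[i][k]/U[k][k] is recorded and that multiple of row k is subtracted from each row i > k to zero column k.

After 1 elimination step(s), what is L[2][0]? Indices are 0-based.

L[2][0] = 6

[col 0] pivot 6
  R1 -= 6*R0 → (0, 4, 5)  (L[1][0] := 6)
  R2 -= 6*R0 → (0, 4, 4)  (L[2][0] := 6)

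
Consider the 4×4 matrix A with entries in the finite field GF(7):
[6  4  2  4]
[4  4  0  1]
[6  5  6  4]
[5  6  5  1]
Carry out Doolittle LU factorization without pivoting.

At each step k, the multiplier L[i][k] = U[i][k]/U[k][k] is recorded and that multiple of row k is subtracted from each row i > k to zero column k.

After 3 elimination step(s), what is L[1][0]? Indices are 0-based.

L[1][0] = 3

k=0: U[0][0]=6
  eliminate (1,0): mult=3, new row 1: (0, 6, 1, 3); set L[1][0]=3
  eliminate (2,0): mult=1, new row 2: (0, 1, 4, 0); set L[2][0]=1
  eliminate (3,0): mult=2, new row 3: (0, 5, 1, 0); set L[3][0]=2
k=1: U[1][1]=6
  eliminate (2,1): mult=6, new row 2: (0, 0, 5, 3); set L[2][1]=6
  eliminate (3,1): mult=2, new row 3: (0, 0, 6, 1); set L[3][1]=2
k=2: U[2][2]=5
  eliminate (3,2): mult=4, new row 3: (0, 0, 0, 3); set L[3][2]=4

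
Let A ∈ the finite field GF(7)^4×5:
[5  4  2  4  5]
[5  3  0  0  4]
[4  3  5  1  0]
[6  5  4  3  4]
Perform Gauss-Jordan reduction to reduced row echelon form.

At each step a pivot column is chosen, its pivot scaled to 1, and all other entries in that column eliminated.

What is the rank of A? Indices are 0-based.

step 1: normalize row 0 (÷5) = (1, 5, 6, 5, 1)
  row 1: subtract 5×row0 = (0, 6, 5, 3, 6)
  row 2: subtract 4×row0 = (0, 4, 2, 2, 3)
  row 3: subtract 6×row0 = (0, 3, 3, 1, 5)
step 2: normalize row 1 (÷6) = (0, 1, 2, 4, 1)
  row 0: subtract 5×row1 = (1, 0, 3, 6, 3)
  row 2: subtract 4×row1 = (0, 0, 1, 0, 6)
  row 3: subtract 3×row1 = (0, 0, 4, 3, 2)
step 3: normalize row 2 (÷1) = (0, 0, 1, 0, 6)
  row 0: subtract 3×row2 = (1, 0, 0, 6, 6)
  row 1: subtract 2×row2 = (0, 1, 0, 4, 3)
  row 3: subtract 4×row2 = (0, 0, 0, 3, 6)
step 4: normalize row 3 (÷3) = (0, 0, 0, 1, 2)
  row 0: subtract 6×row3 = (1, 0, 0, 0, 1)
  row 1: subtract 4×row3 = (0, 1, 0, 0, 2)

rank = 4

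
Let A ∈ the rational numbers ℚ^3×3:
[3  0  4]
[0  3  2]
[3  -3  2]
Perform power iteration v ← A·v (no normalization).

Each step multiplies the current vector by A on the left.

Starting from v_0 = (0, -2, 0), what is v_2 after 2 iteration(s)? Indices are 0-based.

v_2 = (24, -6, 30)

v_0 = (0, -2, 0).
v_1 = A·v_0 = (0, -6, 6).
v_2 = A·v_1 = (24, -6, 30).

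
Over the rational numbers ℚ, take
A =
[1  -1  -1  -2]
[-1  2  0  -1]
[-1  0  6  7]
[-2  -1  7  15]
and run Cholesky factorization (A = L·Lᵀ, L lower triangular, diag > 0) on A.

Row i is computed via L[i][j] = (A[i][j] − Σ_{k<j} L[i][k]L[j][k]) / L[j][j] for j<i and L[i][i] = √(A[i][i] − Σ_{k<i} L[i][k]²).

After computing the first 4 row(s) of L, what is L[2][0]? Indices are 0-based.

L[2][0] = -1

Step 1: L[0][0] = √(1) = 1.
  L[1][0] = (-1) / L[0][0] = -1.
Step 2: L[1][1] = √(1) = 1.
  L[2][0] = (-1) / L[0][0] = -1.
  L[2][1] = (-1) / L[1][1] = -1.
Step 3: L[2][2] = √(4) = 2.
  L[3][0] = (-2) / L[0][0] = -2.
  L[3][1] = (-3) / L[1][1] = -3.
  L[3][2] = (2) / L[2][2] = 1.
Step 4: L[3][3] = √(1) = 1.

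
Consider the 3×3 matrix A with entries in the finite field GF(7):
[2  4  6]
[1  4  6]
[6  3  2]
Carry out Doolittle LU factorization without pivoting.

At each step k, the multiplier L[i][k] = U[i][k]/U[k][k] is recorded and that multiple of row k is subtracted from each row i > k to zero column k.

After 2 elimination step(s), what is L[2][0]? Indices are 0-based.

[col 0] pivot 2
  R1 -= 4*R0 → (0, 2, 3)  (L[1][0] := 4)
  R2 -= 3*R0 → (0, 5, 5)  (L[2][0] := 3)
[col 1] pivot 2
  R2 -= 6*R1 → (0, 0, 1)  (L[2][1] := 6)

L[2][0] = 3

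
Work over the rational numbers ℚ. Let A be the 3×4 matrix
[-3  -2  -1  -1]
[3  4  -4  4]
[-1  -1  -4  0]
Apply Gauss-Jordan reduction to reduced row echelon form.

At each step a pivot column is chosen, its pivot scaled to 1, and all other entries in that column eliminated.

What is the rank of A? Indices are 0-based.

rank = 3

step 1: normalize row 0 (÷-3) = (1, 2/3, 1/3, 1/3)
  row 1: subtract 3×row0 = (0, 2, -5, 3)
  row 2: subtract -1×row0 = (0, -1/3, -11/3, 1/3)
step 2: normalize row 1 (÷2) = (0, 1, -5/2, 3/2)
  row 0: subtract 2/3×row1 = (1, 0, 2, -2/3)
  row 2: subtract -1/3×row1 = (0, 0, -9/2, 5/6)
step 3: normalize row 2 (÷-9/2) = (0, 0, 1, -5/27)
  row 0: subtract 2×row2 = (1, 0, 0, -8/27)
  row 1: subtract -5/2×row2 = (0, 1, 0, 28/27)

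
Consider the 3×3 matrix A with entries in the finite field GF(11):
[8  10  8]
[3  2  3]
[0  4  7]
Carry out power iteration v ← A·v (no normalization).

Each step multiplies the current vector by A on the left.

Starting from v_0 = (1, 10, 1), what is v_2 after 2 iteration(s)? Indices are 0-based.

v_2 = (2, 2, 4)

v_0 = (1, 10, 1).
v_1 = A·v_0 = (6, 4, 3).
v_2 = A·v_1 = (2, 2, 4).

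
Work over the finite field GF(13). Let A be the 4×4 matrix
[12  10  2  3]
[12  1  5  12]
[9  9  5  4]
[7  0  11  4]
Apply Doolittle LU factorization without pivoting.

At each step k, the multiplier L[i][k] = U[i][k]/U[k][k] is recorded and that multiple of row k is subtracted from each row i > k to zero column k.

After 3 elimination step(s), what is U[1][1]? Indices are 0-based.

U[1][1] = 4

[col 0] pivot 12
  R1 -= 1*R0 → (0, 4, 3, 9)  (L[1][0] := 1)
  R2 -= 4*R0 → (0, 8, 10, 5)  (L[2][0] := 4)
  R3 -= 6*R0 → (0, 5, 12, 12)  (L[3][0] := 6)
[col 1] pivot 4
  R2 -= 2*R1 → (0, 0, 4, 0)  (L[2][1] := 2)
  R3 -= 11*R1 → (0, 0, 5, 4)  (L[3][1] := 11)
[col 2] pivot 4
  R3 -= 11*R2 → (0, 0, 0, 4)  (L[3][2] := 11)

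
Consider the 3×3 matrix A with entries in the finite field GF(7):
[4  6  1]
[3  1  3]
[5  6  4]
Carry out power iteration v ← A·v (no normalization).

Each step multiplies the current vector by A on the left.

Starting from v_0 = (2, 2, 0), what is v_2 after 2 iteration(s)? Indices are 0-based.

v_0 = (2, 2, 0).
v_1 = A·v_0 = (6, 1, 1).
v_2 = A·v_1 = (3, 1, 5).

v_2 = (3, 1, 5)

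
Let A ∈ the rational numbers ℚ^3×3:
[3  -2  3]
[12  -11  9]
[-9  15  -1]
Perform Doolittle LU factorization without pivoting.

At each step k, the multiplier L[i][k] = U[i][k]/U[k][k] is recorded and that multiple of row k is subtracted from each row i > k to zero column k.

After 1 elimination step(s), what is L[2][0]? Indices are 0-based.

[col 0] pivot 3
  R1 -= 4*R0 → (0, -3, -3)  (L[1][0] := 4)
  R2 -= -3*R0 → (0, 9, 8)  (L[2][0] := -3)

L[2][0] = -3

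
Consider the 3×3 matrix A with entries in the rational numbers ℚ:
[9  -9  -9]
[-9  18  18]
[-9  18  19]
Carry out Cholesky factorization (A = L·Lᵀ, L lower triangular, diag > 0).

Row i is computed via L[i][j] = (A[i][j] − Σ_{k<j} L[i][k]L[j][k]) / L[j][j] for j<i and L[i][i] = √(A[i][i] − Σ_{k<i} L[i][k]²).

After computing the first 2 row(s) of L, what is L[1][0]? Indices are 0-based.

Step 1: L[0][0] = √(9) = 3.
  L[1][0] = (-9) / L[0][0] = -3.
Step 2: L[1][1] = √(9) = 3.

L[1][0] = -3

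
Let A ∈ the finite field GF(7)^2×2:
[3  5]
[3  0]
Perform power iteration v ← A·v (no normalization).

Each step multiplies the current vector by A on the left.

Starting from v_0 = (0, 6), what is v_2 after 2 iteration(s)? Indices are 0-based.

v_0 = (0, 6).
v_1 = A·v_0 = (2, 0).
v_2 = A·v_1 = (6, 6).

v_2 = (6, 6)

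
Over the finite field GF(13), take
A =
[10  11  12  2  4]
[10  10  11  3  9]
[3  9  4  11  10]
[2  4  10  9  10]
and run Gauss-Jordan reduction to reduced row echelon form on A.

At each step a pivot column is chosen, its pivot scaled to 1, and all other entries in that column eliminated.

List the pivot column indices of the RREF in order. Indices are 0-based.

step 1: normalize row 0 (÷10) = (1, 5, 9, 8, 3)
  row 1: subtract 10×row0 = (0, 12, 12, 1, 5)
  row 2: subtract 3×row0 = (0, 7, 3, 0, 1)
  row 3: subtract 2×row0 = (0, 7, 5, 6, 4)
step 2: normalize row 1 (÷12) = (0, 1, 1, 12, 8)
  row 0: subtract 5×row1 = (1, 0, 4, 0, 2)
  row 2: subtract 7×row1 = (0, 0, 9, 7, 10)
  row 3: subtract 7×row1 = (0, 0, 11, 0, 0)
step 3: normalize row 2 (÷9) = (0, 0, 1, 8, 4)
  row 0: subtract 4×row2 = (1, 0, 0, 7, 12)
  row 1: subtract 1×row2 = (0, 1, 0, 4, 4)
  row 3: subtract 11×row2 = (0, 0, 0, 3, 8)
step 4: normalize row 3 (÷3) = (0, 0, 0, 1, 7)
  row 0: subtract 7×row3 = (1, 0, 0, 0, 2)
  row 1: subtract 4×row3 = (0, 1, 0, 0, 2)
  row 2: subtract 8×row3 = (0, 0, 1, 0, 0)

pivot columns: 0, 1, 2, 3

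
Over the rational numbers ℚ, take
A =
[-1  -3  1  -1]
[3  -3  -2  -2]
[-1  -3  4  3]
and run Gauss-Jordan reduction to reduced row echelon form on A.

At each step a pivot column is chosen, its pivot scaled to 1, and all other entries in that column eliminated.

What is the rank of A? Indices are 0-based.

rank = 3

step 1: normalize row 0 (÷-1) = (1, 3, -1, 1)
  row 1: subtract 3×row0 = (0, -12, 1, -5)
  row 2: subtract -1×row0 = (0, 0, 3, 4)
step 2: normalize row 1 (÷-12) = (0, 1, -1/12, 5/12)
  row 0: subtract 3×row1 = (1, 0, -3/4, -1/4)
step 3: normalize row 2 (÷3) = (0, 0, 1, 4/3)
  row 0: subtract -3/4×row2 = (1, 0, 0, 3/4)
  row 1: subtract -1/12×row2 = (0, 1, 0, 19/36)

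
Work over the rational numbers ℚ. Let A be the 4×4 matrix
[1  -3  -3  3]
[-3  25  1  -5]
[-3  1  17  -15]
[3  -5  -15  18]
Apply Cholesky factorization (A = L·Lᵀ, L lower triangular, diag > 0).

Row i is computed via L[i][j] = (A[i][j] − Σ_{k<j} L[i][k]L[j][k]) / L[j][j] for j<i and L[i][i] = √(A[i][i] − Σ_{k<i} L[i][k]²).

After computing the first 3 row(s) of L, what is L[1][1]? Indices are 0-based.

Step 1: L[0][0] = √(1) = 1.
  L[1][0] = (-3) / L[0][0] = -3.
Step 2: L[1][1] = √(16) = 4.
  L[2][0] = (-3) / L[0][0] = -3.
  L[2][1] = (-8) / L[1][1] = -2.
Step 3: L[2][2] = √(4) = 2.

L[1][1] = 4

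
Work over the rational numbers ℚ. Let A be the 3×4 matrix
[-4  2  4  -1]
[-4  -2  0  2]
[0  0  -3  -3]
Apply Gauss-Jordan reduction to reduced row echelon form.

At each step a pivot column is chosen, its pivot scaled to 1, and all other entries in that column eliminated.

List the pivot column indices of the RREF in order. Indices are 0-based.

pivot(0,0)=-4: scale R0 → (1, -1/2, -1, 1/4)
  clear (1,0): R1 −= (-4)R0 → (0, -4, -4, 3)
pivot(1,1)=-4: scale R1 → (0, 1, 1, -3/4)
  clear (0,1): R0 −= (-1/2)R1 → (1, 0, -1/2, -1/8)
pivot(2,2)=-3: scale R2 → (0, 0, 1, 1)
  clear (0,2): R0 −= (-1/2)R2 → (1, 0, 0, 3/8)
  clear (1,2): R1 −= (1)R2 → (0, 1, 0, -7/4)

pivot columns: 0, 1, 2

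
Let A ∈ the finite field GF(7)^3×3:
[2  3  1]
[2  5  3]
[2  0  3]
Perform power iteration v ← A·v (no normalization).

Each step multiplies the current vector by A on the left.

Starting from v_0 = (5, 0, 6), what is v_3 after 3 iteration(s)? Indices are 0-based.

v_3 = (3, 5, 6)

v_0 = (5, 0, 6).
v_1 = A·v_0 = (2, 0, 0).
v_2 = A·v_1 = (4, 4, 4).
v_3 = A·v_2 = (3, 5, 6).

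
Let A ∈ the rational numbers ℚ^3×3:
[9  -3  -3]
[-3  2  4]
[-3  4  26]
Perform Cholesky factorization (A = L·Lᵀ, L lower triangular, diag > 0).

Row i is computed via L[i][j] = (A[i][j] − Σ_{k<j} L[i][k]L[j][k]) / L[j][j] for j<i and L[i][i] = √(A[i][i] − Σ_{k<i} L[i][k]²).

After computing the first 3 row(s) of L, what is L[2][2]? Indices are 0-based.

L[2][2] = 4

Step 1: L[0][0] = √(9) = 3.
  L[1][0] = (-3) / L[0][0] = -1.
Step 2: L[1][1] = √(1) = 1.
  L[2][0] = (-3) / L[0][0] = -1.
  L[2][1] = (3) / L[1][1] = 3.
Step 3: L[2][2] = √(16) = 4.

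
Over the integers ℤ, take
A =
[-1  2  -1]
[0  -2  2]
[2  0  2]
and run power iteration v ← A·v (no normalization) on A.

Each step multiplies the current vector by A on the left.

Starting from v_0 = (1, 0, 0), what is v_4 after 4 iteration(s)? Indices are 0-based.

v_4 = (-17, 12, 18)

v_0 = (1, 0, 0).
v_1 = A·v_0 = (-1, 0, 2).
v_2 = A·v_1 = (-1, 4, 2).
v_3 = A·v_2 = (7, -4, 2).
v_4 = A·v_3 = (-17, 12, 18).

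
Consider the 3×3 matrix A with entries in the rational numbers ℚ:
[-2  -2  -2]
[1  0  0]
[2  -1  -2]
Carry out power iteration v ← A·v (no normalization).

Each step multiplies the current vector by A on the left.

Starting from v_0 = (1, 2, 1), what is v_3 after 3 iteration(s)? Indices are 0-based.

v_3 = (6, 18, 70)

v_0 = (1, 2, 1).
v_1 = A·v_0 = (-8, 1, -2).
v_2 = A·v_1 = (18, -8, -13).
v_3 = A·v_2 = (6, 18, 70).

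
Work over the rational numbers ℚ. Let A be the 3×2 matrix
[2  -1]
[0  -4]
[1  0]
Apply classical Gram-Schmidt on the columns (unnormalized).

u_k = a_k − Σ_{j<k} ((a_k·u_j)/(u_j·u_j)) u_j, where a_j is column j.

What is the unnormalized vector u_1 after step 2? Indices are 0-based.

u_1 = (-1/5, -4, 2/5)

Step 1: u_0 = a_0 = (2, 0, 1).
Step 2: u_1 = a_1 − (-2/5)·u_0 = (-1/5, -4, 2/5).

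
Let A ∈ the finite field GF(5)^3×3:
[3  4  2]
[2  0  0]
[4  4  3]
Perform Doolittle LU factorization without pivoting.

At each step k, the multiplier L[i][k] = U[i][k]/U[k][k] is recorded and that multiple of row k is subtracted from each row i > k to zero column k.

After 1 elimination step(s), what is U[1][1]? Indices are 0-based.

[col 0] pivot 3
  R1 -= 4*R0 → (0, 4, 2)  (L[1][0] := 4)
  R2 -= 3*R0 → (0, 2, 2)  (L[2][0] := 3)

U[1][1] = 4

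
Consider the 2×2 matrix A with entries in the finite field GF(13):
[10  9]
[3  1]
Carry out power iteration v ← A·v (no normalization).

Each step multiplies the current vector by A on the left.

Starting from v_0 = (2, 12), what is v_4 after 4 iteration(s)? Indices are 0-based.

v_0 = (2, 12).
v_1 = A·v_0 = (11, 5).
v_2 = A·v_1 = (12, 12).
v_3 = A·v_2 = (7, 9).
v_4 = A·v_3 = (8, 4).

v_4 = (8, 4)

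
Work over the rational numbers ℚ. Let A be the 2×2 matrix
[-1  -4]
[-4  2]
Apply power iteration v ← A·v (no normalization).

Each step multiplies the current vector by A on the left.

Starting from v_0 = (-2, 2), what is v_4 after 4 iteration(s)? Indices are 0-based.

v_0 = (-2, 2).
v_1 = A·v_0 = (-6, 12).
v_2 = A·v_1 = (-42, 48).
v_3 = A·v_2 = (-150, 264).
v_4 = A·v_3 = (-906, 1128).

v_4 = (-906, 1128)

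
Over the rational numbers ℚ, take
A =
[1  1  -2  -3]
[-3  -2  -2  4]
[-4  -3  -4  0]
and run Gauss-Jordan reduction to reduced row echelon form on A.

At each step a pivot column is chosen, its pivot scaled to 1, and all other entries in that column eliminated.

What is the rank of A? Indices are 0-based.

step 1: normalize row 0 (÷1) = (1, 1, -2, -3)
  row 1: subtract -3×row0 = (0, 1, -8, -5)
  row 2: subtract -4×row0 = (0, 1, -12, -12)
step 2: normalize row 1 (÷1) = (0, 1, -8, -5)
  row 0: subtract 1×row1 = (1, 0, 6, 2)
  row 2: subtract 1×row1 = (0, 0, -4, -7)
step 3: normalize row 2 (÷-4) = (0, 0, 1, 7/4)
  row 0: subtract 6×row2 = (1, 0, 0, -17/2)
  row 1: subtract -8×row2 = (0, 1, 0, 9)

rank = 3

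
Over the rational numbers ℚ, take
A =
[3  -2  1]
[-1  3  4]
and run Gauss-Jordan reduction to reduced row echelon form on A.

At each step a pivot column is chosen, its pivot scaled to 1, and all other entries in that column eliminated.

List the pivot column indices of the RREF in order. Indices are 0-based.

pivot(0,0)=3: scale R0 → (1, -2/3, 1/3)
  clear (1,0): R1 −= (-1)R0 → (0, 7/3, 13/3)
pivot(1,1)=7/3: scale R1 → (0, 1, 13/7)
  clear (0,1): R0 −= (-2/3)R1 → (1, 0, 11/7)

pivot columns: 0, 1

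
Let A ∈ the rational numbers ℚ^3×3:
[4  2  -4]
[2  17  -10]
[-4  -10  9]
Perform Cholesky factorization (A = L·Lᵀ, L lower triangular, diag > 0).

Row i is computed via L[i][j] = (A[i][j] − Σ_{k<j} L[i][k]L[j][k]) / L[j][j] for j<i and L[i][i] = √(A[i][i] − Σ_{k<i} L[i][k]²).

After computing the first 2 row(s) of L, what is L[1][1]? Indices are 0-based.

L[1][1] = 4

Step 1: L[0][0] = √(4) = 2.
  L[1][0] = (2) / L[0][0] = 1.
Step 2: L[1][1] = √(16) = 4.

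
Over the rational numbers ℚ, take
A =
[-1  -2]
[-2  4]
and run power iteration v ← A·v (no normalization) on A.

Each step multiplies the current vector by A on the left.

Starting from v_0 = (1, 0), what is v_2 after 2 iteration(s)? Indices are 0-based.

v_0 = (1, 0).
v_1 = A·v_0 = (-1, -2).
v_2 = A·v_1 = (5, -6).

v_2 = (5, -6)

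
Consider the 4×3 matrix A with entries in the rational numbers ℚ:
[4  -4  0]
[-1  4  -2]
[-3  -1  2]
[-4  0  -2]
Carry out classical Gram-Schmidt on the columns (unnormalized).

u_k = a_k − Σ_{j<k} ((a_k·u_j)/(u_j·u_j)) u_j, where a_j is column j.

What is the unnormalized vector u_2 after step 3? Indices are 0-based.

u_2 = (-1256/1097, -824/1097, 1728/1097, -2346/1097)

Step 1: u_0 = a_0 = (4, -1, -3, -4).
Step 2: u_1 = a_1 − (-17/42)·u_0 = (-50/21, 151/42, -31/14, -34/21).
Step 3: u_2 = a_2 − (2/21)·u_0 − (-352/1097)·u_1 = (-1256/1097, -824/1097, 1728/1097, -2346/1097).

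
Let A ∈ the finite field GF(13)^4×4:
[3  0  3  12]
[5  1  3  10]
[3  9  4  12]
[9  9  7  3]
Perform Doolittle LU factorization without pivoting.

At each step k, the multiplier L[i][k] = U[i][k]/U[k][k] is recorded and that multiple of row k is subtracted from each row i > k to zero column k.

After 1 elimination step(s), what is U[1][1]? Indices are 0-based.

k=0: U[0][0]=3
  eliminate (1,0): mult=6, new row 1: (0, 1, 11, 3); set L[1][0]=6
  eliminate (2,0): mult=1, new row 2: (0, 9, 1, 0); set L[2][0]=1
  eliminate (3,0): mult=3, new row 3: (0, 9, 11, 6); set L[3][0]=3

U[1][1] = 1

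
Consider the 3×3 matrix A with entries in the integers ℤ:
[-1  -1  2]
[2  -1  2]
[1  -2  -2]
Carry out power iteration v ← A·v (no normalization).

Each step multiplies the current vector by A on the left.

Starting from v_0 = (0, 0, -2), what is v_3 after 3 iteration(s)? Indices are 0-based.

v_3 = (-28, 20, 16)

v_0 = (0, 0, -2).
v_1 = A·v_0 = (-4, -4, 4).
v_2 = A·v_1 = (16, 4, -4).
v_3 = A·v_2 = (-28, 20, 16).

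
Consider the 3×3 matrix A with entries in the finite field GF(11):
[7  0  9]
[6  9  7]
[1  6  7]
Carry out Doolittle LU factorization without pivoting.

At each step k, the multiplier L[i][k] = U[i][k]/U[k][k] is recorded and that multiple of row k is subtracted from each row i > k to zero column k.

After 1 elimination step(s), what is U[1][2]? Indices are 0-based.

k=0: U[0][0]=7
  eliminate (1,0): mult=4, new row 1: (0, 9, 4); set L[1][0]=4
  eliminate (2,0): mult=8, new row 2: (0, 6, 1); set L[2][0]=8

U[1][2] = 4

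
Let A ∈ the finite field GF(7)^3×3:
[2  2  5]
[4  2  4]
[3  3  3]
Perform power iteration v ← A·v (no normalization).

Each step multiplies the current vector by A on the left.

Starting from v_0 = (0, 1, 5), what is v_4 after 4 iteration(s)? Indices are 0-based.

v_4 = (5, 4, 6)

v_0 = (0, 1, 5).
v_1 = A·v_0 = (6, 1, 4).
v_2 = A·v_1 = (6, 0, 5).
v_3 = A·v_2 = (2, 2, 5).
v_4 = A·v_3 = (5, 4, 6).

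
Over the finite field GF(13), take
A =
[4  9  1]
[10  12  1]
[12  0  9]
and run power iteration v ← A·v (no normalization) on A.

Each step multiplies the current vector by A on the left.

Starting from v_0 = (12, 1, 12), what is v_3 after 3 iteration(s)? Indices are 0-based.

v_3 = (11, 11, 1)

v_0 = (12, 1, 12).
v_1 = A·v_0 = (4, 1, 5).
v_2 = A·v_1 = (4, 5, 2).
v_3 = A·v_2 = (11, 11, 1).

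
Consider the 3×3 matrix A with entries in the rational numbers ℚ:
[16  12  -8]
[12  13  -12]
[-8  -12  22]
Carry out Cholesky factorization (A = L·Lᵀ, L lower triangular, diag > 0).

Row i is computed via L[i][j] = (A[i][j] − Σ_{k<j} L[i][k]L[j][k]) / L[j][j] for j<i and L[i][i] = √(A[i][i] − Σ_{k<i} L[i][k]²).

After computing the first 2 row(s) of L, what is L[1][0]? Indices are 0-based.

L[1][0] = 3

Step 1: L[0][0] = √(16) = 4.
  L[1][0] = (12) / L[0][0] = 3.
Step 2: L[1][1] = √(4) = 2.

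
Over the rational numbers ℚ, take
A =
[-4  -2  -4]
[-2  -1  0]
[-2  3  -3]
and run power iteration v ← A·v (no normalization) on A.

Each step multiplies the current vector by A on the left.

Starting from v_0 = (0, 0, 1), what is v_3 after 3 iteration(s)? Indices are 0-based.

v_3 = (-196, -64, -83)

v_0 = (0, 0, 1).
v_1 = A·v_0 = (-4, 0, -3).
v_2 = A·v_1 = (28, 8, 17).
v_3 = A·v_2 = (-196, -64, -83).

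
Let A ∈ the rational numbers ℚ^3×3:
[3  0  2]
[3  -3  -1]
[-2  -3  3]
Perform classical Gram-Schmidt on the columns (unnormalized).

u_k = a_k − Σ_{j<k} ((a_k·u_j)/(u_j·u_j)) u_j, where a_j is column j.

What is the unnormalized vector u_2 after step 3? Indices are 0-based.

Step 1: u_0 = a_0 = (3, 3, -2).
Step 2: u_1 = a_1 − (-3/22)·u_0 = (9/22, -57/22, -36/11).
Step 3: u_2 = a_2 − (-3/22)·u_0 − (-47/129)·u_1 = (110/43, -66/43, 66/43).

u_2 = (110/43, -66/43, 66/43)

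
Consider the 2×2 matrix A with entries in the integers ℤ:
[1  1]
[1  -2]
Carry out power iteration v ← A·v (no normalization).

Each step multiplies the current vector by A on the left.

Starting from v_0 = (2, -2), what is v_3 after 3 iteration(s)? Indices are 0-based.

v_3 = (-6, 30)

v_0 = (2, -2).
v_1 = A·v_0 = (0, 6).
v_2 = A·v_1 = (6, -12).
v_3 = A·v_2 = (-6, 30).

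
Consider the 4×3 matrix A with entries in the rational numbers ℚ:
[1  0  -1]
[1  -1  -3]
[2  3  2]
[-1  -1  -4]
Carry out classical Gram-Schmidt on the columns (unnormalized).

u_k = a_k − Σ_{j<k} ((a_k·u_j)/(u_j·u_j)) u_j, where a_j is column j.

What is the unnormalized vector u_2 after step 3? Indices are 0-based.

u_2 = (-7/41, -22/41, -51/41, -131/41)

Step 1: u_0 = a_0 = (1, 1, 2, -1).
Step 2: u_1 = a_1 − (6/7)·u_0 = (-6/7, -13/7, 9/7, -1/7).
Step 3: u_2 = a_2 − (4/7)·u_0 − (67/41)·u_1 = (-7/41, -22/41, -51/41, -131/41).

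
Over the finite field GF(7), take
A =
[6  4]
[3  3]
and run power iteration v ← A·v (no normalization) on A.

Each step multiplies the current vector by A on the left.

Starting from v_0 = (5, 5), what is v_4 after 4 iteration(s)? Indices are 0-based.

v_4 = (2, 0)

v_0 = (5, 5).
v_1 = A·v_0 = (1, 2).
v_2 = A·v_1 = (0, 2).
v_3 = A·v_2 = (1, 6).
v_4 = A·v_3 = (2, 0).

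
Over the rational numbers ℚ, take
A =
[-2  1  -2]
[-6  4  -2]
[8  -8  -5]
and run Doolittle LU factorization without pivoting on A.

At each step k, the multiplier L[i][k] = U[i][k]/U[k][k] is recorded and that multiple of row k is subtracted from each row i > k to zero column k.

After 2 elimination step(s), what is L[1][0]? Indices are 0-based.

L[1][0] = 3

k=0: U[0][0]=-2
  eliminate (1,0): mult=3, new row 1: (0, 1, 4); set L[1][0]=3
  eliminate (2,0): mult=-4, new row 2: (0, -4, -13); set L[2][0]=-4
k=1: U[1][1]=1
  eliminate (2,1): mult=-4, new row 2: (0, 0, 3); set L[2][1]=-4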